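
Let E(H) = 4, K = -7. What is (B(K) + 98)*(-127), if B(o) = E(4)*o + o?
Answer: -8001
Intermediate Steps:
B(o) = 5*o (B(o) = 4*o + o = 5*o)
(B(K) + 98)*(-127) = (5*(-7) + 98)*(-127) = (-35 + 98)*(-127) = 63*(-127) = -8001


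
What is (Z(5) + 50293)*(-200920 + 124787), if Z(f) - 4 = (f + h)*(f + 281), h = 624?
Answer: -17525131403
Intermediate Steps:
Z(f) = 4 + (281 + f)*(624 + f) (Z(f) = 4 + (f + 624)*(f + 281) = 4 + (624 + f)*(281 + f) = 4 + (281 + f)*(624 + f))
(Z(5) + 50293)*(-200920 + 124787) = ((175348 + 5² + 905*5) + 50293)*(-200920 + 124787) = ((175348 + 25 + 4525) + 50293)*(-76133) = (179898 + 50293)*(-76133) = 230191*(-76133) = -17525131403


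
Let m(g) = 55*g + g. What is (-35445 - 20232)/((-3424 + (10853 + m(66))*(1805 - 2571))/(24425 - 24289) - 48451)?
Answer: 3786036/8868647 ≈ 0.42690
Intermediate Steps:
m(g) = 56*g
(-35445 - 20232)/((-3424 + (10853 + m(66))*(1805 - 2571))/(24425 - 24289) - 48451) = (-35445 - 20232)/((-3424 + (10853 + 56*66)*(1805 - 2571))/(24425 - 24289) - 48451) = -55677/((-3424 + (10853 + 3696)*(-766))/136 - 48451) = -55677/((-3424 + 14549*(-766))*(1/136) - 48451) = -55677/((-3424 - 11144534)*(1/136) - 48451) = -55677/(-11147958*1/136 - 48451) = -55677/(-5573979/68 - 48451) = -55677/(-8868647/68) = -55677*(-68/8868647) = 3786036/8868647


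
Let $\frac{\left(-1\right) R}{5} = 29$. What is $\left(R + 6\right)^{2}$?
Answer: $19321$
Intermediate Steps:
$R = -145$ ($R = \left(-5\right) 29 = -145$)
$\left(R + 6\right)^{2} = \left(-145 + 6\right)^{2} = \left(-139\right)^{2} = 19321$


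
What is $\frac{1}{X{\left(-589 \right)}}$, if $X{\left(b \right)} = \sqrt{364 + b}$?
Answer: $- \frac{i}{15} \approx - 0.066667 i$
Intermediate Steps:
$\frac{1}{X{\left(-589 \right)}} = \frac{1}{\sqrt{364 - 589}} = \frac{1}{\sqrt{-225}} = \frac{1}{15 i} = - \frac{i}{15}$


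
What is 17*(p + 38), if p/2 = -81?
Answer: -2108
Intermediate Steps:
p = -162 (p = 2*(-81) = -162)
17*(p + 38) = 17*(-162 + 38) = 17*(-124) = -2108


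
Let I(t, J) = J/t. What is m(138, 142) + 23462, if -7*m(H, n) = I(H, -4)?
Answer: 11332148/483 ≈ 23462.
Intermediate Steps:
m(H, n) = 4/(7*H) (m(H, n) = -(-4)/(7*H) = 4/(7*H))
m(138, 142) + 23462 = (4/7)/138 + 23462 = (4/7)*(1/138) + 23462 = 2/483 + 23462 = 11332148/483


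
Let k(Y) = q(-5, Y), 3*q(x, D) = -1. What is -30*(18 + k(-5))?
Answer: -530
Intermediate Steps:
q(x, D) = -⅓ (q(x, D) = (⅓)*(-1) = -⅓)
k(Y) = -⅓
-30*(18 + k(-5)) = -30*(18 - ⅓) = -30*53/3 = -530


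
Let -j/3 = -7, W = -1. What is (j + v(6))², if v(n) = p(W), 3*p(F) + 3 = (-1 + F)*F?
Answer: 3844/9 ≈ 427.11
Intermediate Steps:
p(F) = -1 + F*(-1 + F)/3 (p(F) = -1 + ((-1 + F)*F)/3 = -1 + (F*(-1 + F))/3 = -1 + F*(-1 + F)/3)
j = 21 (j = -3*(-7) = 21)
v(n) = -⅓ (v(n) = -1 - ⅓*(-1) + (⅓)*(-1)² = -1 + ⅓ + (⅓)*1 = -1 + ⅓ + ⅓ = -⅓)
(j + v(6))² = (21 - ⅓)² = (62/3)² = 3844/9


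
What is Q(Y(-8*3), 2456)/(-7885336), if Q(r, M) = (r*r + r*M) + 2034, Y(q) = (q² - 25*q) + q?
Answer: -2079225/3942668 ≈ -0.52736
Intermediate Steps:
Y(q) = q² - 24*q
Q(r, M) = 2034 + r² + M*r (Q(r, M) = (r² + M*r) + 2034 = 2034 + r² + M*r)
Q(Y(-8*3), 2456)/(-7885336) = (2034 + ((-8*3)*(-24 - 8*3))² + 2456*((-8*3)*(-24 - 8*3)))/(-7885336) = (2034 + (-24*(-24 - 24))² + 2456*(-24*(-24 - 24)))*(-1/7885336) = (2034 + (-24*(-48))² + 2456*(-24*(-48)))*(-1/7885336) = (2034 + 1152² + 2456*1152)*(-1/7885336) = (2034 + 1327104 + 2829312)*(-1/7885336) = 4158450*(-1/7885336) = -2079225/3942668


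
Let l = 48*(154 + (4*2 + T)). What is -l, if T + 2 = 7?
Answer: -8016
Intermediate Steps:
T = 5 (T = -2 + 7 = 5)
l = 8016 (l = 48*(154 + (4*2 + 5)) = 48*(154 + (8 + 5)) = 48*(154 + 13) = 48*167 = 8016)
-l = -1*8016 = -8016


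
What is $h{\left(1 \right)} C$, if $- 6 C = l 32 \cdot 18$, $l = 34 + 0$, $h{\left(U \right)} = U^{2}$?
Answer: $-3264$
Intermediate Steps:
$l = 34$
$C = -3264$ ($C = - \frac{34 \cdot 32 \cdot 18}{6} = - \frac{1088 \cdot 18}{6} = \left(- \frac{1}{6}\right) 19584 = -3264$)
$h{\left(1 \right)} C = 1^{2} \left(-3264\right) = 1 \left(-3264\right) = -3264$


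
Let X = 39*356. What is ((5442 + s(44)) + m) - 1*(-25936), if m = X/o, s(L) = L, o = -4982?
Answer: 78265260/2491 ≈ 31419.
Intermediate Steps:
X = 13884
m = -6942/2491 (m = 13884/(-4982) = 13884*(-1/4982) = -6942/2491 ≈ -2.7868)
((5442 + s(44)) + m) - 1*(-25936) = ((5442 + 44) - 6942/2491) - 1*(-25936) = (5486 - 6942/2491) + 25936 = 13658684/2491 + 25936 = 78265260/2491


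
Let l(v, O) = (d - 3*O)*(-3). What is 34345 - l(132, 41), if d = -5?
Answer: 33961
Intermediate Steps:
l(v, O) = 15 + 9*O (l(v, O) = (-5 - 3*O)*(-3) = 15 + 9*O)
34345 - l(132, 41) = 34345 - (15 + 9*41) = 34345 - (15 + 369) = 34345 - 1*384 = 34345 - 384 = 33961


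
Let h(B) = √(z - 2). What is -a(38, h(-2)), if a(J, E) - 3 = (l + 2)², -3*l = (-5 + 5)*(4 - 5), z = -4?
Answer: -7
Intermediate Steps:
l = 0 (l = -(-5 + 5)*(4 - 5)/3 = -0*(-1) = -⅓*0 = 0)
h(B) = I*√6 (h(B) = √(-4 - 2) = √(-6) = I*√6)
a(J, E) = 7 (a(J, E) = 3 + (0 + 2)² = 3 + 2² = 3 + 4 = 7)
-a(38, h(-2)) = -1*7 = -7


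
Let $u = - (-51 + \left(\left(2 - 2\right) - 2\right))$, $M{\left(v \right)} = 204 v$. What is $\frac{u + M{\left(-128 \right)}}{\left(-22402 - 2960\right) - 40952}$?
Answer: $\frac{26059}{66314} \approx 0.39296$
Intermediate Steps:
$u = 53$ ($u = - (-51 + \left(0 - 2\right)) = - (-51 - 2) = \left(-1\right) \left(-53\right) = 53$)
$\frac{u + M{\left(-128 \right)}}{\left(-22402 - 2960\right) - 40952} = \frac{53 + 204 \left(-128\right)}{\left(-22402 - 2960\right) - 40952} = \frac{53 - 26112}{-25362 - 40952} = - \frac{26059}{-66314} = \left(-26059\right) \left(- \frac{1}{66314}\right) = \frac{26059}{66314}$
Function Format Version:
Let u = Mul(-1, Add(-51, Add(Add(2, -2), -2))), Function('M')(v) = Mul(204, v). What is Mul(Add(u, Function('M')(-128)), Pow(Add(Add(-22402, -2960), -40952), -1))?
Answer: Rational(26059, 66314) ≈ 0.39296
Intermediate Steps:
u = 53 (u = Mul(-1, Add(-51, Add(0, -2))) = Mul(-1, Add(-51, -2)) = Mul(-1, -53) = 53)
Mul(Add(u, Function('M')(-128)), Pow(Add(Add(-22402, -2960), -40952), -1)) = Mul(Add(53, Mul(204, -128)), Pow(Add(Add(-22402, -2960), -40952), -1)) = Mul(Add(53, -26112), Pow(Add(-25362, -40952), -1)) = Mul(-26059, Pow(-66314, -1)) = Mul(-26059, Rational(-1, 66314)) = Rational(26059, 66314)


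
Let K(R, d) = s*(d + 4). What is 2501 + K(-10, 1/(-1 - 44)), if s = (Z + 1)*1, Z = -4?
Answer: 37336/15 ≈ 2489.1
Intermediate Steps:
s = -3 (s = (-4 + 1)*1 = -3*1 = -3)
K(R, d) = -12 - 3*d (K(R, d) = -3*(d + 4) = -3*(4 + d) = -12 - 3*d)
2501 + K(-10, 1/(-1 - 44)) = 2501 + (-12 - 3/(-1 - 44)) = 2501 + (-12 - 3/(-45)) = 2501 + (-12 - 3*(-1/45)) = 2501 + (-12 + 1/15) = 2501 - 179/15 = 37336/15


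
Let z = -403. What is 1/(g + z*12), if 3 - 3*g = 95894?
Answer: -3/110399 ≈ -2.7174e-5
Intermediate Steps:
g = -95891/3 (g = 1 - 1/3*95894 = 1 - 95894/3 = -95891/3 ≈ -31964.)
1/(g + z*12) = 1/(-95891/3 - 403*12) = 1/(-95891/3 - 4836) = 1/(-110399/3) = -3/110399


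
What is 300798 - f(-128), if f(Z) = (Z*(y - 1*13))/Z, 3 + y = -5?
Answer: 300819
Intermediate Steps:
y = -8 (y = -3 - 5 = -8)
f(Z) = -21 (f(Z) = (Z*(-8 - 1*13))/Z = (Z*(-8 - 13))/Z = (Z*(-21))/Z = (-21*Z)/Z = -21)
300798 - f(-128) = 300798 - 1*(-21) = 300798 + 21 = 300819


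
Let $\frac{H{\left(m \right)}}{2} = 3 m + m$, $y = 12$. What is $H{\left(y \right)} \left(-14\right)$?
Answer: $-1344$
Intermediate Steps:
$H{\left(m \right)} = 8 m$ ($H{\left(m \right)} = 2 \left(3 m + m\right) = 2 \cdot 4 m = 8 m$)
$H{\left(y \right)} \left(-14\right) = 8 \cdot 12 \left(-14\right) = 96 \left(-14\right) = -1344$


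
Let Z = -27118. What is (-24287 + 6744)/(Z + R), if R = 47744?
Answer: -17543/20626 ≈ -0.85053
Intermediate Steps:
(-24287 + 6744)/(Z + R) = (-24287 + 6744)/(-27118 + 47744) = -17543/20626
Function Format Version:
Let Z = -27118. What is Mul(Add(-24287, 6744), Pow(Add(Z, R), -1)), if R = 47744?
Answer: Rational(-17543, 20626) ≈ -0.85053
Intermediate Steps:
Mul(Add(-24287, 6744), Pow(Add(Z, R), -1)) = Mul(Add(-24287, 6744), Pow(Add(-27118, 47744), -1)) = Mul(-17543, Pow(20626, -1)) = Mul(-17543, Rational(1, 20626)) = Rational(-17543, 20626)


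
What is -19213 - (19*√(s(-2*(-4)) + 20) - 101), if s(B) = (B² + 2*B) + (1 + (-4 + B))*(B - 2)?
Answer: -19112 - 19*√130 ≈ -19329.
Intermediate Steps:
s(B) = B² + 2*B + (-3 + B)*(-2 + B) (s(B) = (B² + 2*B) + (-3 + B)*(-2 + B) = B² + 2*B + (-3 + B)*(-2 + B))
-19213 - (19*√(s(-2*(-4)) + 20) - 101) = -19213 - (19*√((6 - (-6)*(-4) + 2*(-2*(-4))²) + 20) - 101) = -19213 - (19*√((6 - 3*8 + 2*8²) + 20) - 101) = -19213 - (19*√((6 - 24 + 2*64) + 20) - 101) = -19213 - (19*√((6 - 24 + 128) + 20) - 101) = -19213 - (19*√(110 + 20) - 101) = -19213 - (19*√130 - 101) = -19213 - (-101 + 19*√130) = -19213 + (101 - 19*√130) = -19112 - 19*√130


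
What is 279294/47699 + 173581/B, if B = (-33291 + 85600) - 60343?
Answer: -6035792123/383213766 ≈ -15.750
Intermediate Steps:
B = -8034 (B = 52309 - 60343 = -8034)
279294/47699 + 173581/B = 279294/47699 + 173581/(-8034) = 279294*(1/47699) + 173581*(-1/8034) = 279294/47699 - 173581/8034 = -6035792123/383213766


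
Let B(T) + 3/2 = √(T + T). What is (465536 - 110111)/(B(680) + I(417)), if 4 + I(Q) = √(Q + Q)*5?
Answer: 710850/(-11 + 8*√85 + 10*√834) ≈ 2022.1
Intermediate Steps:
B(T) = -3/2 + √2*√T (B(T) = -3/2 + √(T + T) = -3/2 + √(2*T) = -3/2 + √2*√T)
I(Q) = -4 + 5*√2*√Q (I(Q) = -4 + √(Q + Q)*5 = -4 + √(2*Q)*5 = -4 + (√2*√Q)*5 = -4 + 5*√2*√Q)
(465536 - 110111)/(B(680) + I(417)) = (465536 - 110111)/((-3/2 + √2*√680) + (-4 + 5*√2*√417)) = 355425/((-3/2 + √2*(2*√170)) + (-4 + 5*√834)) = 355425/((-3/2 + 4*√85) + (-4 + 5*√834)) = 355425/(-11/2 + 4*√85 + 5*√834)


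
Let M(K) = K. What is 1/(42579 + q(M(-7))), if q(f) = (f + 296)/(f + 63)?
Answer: 56/2384713 ≈ 2.3483e-5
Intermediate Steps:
q(f) = (296 + f)/(63 + f)
1/(42579 + q(M(-7))) = 1/(42579 + (296 - 7)/(63 - 7)) = 1/(42579 + 289/56) = 1/(2384713/56) = 56/2384713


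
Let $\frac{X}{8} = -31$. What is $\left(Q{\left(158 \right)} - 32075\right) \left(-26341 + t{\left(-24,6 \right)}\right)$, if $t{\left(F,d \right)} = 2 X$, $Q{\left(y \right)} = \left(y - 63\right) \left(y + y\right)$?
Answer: $55150035$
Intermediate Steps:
$X = -248$ ($X = 8 \left(-31\right) = -248$)
$Q{\left(y \right)} = 2 y \left(-63 + y\right)$ ($Q{\left(y \right)} = \left(-63 + y\right) 2 y = 2 y \left(-63 + y\right)$)
$t{\left(F,d \right)} = -496$ ($t{\left(F,d \right)} = 2 \left(-248\right) = -496$)
$\left(Q{\left(158 \right)} - 32075\right) \left(-26341 + t{\left(-24,6 \right)}\right) = \left(2 \cdot 158 \left(-63 + 158\right) - 32075\right) \left(-26341 - 496\right) = \left(2 \cdot 158 \cdot 95 - 32075\right) \left(-26837\right) = \left(30020 - 32075\right) \left(-26837\right) = \left(-2055\right) \left(-26837\right) = 55150035$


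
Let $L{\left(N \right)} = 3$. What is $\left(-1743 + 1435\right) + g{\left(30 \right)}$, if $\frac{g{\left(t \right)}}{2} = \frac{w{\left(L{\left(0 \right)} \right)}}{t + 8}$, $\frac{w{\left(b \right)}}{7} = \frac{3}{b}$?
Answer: $- \frac{5845}{19} \approx -307.63$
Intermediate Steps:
$w{\left(b \right)} = \frac{21}{b}$ ($w{\left(b \right)} = 7 \frac{3}{b} = \frac{21}{b}$)
$g{\left(t \right)} = \frac{14}{8 + t}$ ($g{\left(t \right)} = 2 \frac{21 \cdot \frac{1}{3}}{t + 8} = 2 \frac{21 \cdot \frac{1}{3}}{8 + t} = 2 \frac{7}{8 + t} = \frac{14}{8 + t}$)
$\left(-1743 + 1435\right) + g{\left(30 \right)} = \left(-1743 + 1435\right) + \frac{14}{8 + 30} = -308 + \frac{14}{38} = -308 + 14 \cdot \frac{1}{38} = -308 + \frac{7}{19} = - \frac{5845}{19}$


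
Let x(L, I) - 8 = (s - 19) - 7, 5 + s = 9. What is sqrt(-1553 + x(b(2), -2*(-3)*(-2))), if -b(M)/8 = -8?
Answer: I*sqrt(1567) ≈ 39.585*I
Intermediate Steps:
s = 4 (s = -5 + 9 = 4)
b(M) = 64 (b(M) = -8*(-8) = 64)
x(L, I) = -14 (x(L, I) = 8 + ((4 - 19) - 7) = 8 + (-15 - 7) = 8 - 22 = -14)
sqrt(-1553 + x(b(2), -2*(-3)*(-2))) = sqrt(-1553 - 14) = sqrt(-1567) = I*sqrt(1567)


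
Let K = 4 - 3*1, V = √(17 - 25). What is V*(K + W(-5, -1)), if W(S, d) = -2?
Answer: -2*I*√2 ≈ -2.8284*I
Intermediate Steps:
V = 2*I*√2 (V = √(-8) = 2*I*√2 ≈ 2.8284*I)
K = 1 (K = 4 - 3 = 1)
V*(K + W(-5, -1)) = (2*I*√2)*(1 - 2) = (2*I*√2)*(-1) = -2*I*√2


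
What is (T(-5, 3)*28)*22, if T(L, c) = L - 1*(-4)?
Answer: -616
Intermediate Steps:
T(L, c) = 4 + L (T(L, c) = L + 4 = 4 + L)
(T(-5, 3)*28)*22 = ((4 - 5)*28)*22 = -1*28*22 = -28*22 = -616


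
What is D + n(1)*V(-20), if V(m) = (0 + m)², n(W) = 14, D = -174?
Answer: 5426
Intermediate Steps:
V(m) = m²
D + n(1)*V(-20) = -174 + 14*(-20)² = -174 + 14*400 = -174 + 5600 = 5426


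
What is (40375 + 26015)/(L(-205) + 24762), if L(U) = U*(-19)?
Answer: 66390/28657 ≈ 2.3167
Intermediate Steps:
L(U) = -19*U
(40375 + 26015)/(L(-205) + 24762) = (40375 + 26015)/(-19*(-205) + 24762) = 66390/(3895 + 24762) = 66390/28657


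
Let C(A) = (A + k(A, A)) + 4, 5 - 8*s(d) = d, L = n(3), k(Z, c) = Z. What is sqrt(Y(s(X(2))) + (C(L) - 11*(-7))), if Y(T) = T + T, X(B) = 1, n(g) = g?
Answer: 2*sqrt(22) ≈ 9.3808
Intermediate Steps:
L = 3
s(d) = 5/8 - d/8
C(A) = 4 + 2*A (C(A) = (A + A) + 4 = 2*A + 4 = 4 + 2*A)
Y(T) = 2*T
sqrt(Y(s(X(2))) + (C(L) - 11*(-7))) = sqrt(2*(5/8 - 1/8*1) + ((4 + 2*3) - 11*(-7))) = sqrt(2*(5/8 - 1/8) + ((4 + 6) + 77)) = sqrt(2*(1/2) + (10 + 77)) = sqrt(1 + 87) = sqrt(88) = 2*sqrt(22)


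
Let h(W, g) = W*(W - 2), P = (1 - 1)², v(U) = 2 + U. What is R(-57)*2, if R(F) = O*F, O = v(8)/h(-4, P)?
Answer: -95/2 ≈ -47.500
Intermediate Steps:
P = 0 (P = 0² = 0)
h(W, g) = W*(-2 + W)
O = 5/12 (O = (2 + 8)/((-4*(-2 - 4))) = 10/((-4*(-6))) = 10/24 = 10*(1/24) = 5/12 ≈ 0.41667)
R(F) = 5*F/12
R(-57)*2 = ((5/12)*(-57))*2 = -95/4*2 = -95/2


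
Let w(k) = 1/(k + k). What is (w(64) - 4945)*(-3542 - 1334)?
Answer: 771577021/32 ≈ 2.4112e+7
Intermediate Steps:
w(k) = 1/(2*k)
(w(64) - 4945)*(-3542 - 1334) = ((½)/64 - 4945)*(-3542 - 1334) = ((½)*(1/64) - 4945)*(-4876) = (1/128 - 4945)*(-4876) = -632959/128*(-4876) = 771577021/32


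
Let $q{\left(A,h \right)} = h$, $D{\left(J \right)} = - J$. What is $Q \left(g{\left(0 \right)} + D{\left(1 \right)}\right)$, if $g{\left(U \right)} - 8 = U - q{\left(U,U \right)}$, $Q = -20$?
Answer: $-140$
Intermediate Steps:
$g{\left(U \right)} = 8$ ($g{\left(U \right)} = 8 + \left(U - U\right) = 8 + 0 = 8$)
$Q \left(g{\left(0 \right)} + D{\left(1 \right)}\right) = - 20 \left(8 - 1\right) = \left(-20\right) 7 = -140$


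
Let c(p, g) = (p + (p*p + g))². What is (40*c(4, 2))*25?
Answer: 484000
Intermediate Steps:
c(p, g) = (g + p + p²)² (c(p, g) = (p + (p² + g))² = (p + (g + p²))² = (g + p + p²)²)
(40*c(4, 2))*25 = (40*(2 + 4 + 4²)²)*25 = (40*(2 + 4 + 16)²)*25 = (40*22²)*25 = (40*484)*25 = 19360*25 = 484000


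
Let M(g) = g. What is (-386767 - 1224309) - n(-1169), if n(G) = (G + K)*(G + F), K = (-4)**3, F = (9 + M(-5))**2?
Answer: -3032725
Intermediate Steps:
F = 16 (F = (9 - 5)**2 = 4**2 = 16)
K = -64
n(G) = (-64 + G)*(16 + G) (n(G) = (G - 64)*(G + 16) = (-64 + G)*(16 + G))
(-386767 - 1224309) - n(-1169) = (-386767 - 1224309) - (-1024 + (-1169)**2 - 48*(-1169)) = -1611076 - (-1024 + 1366561 + 56112) = -1611076 - 1*1421649 = -1611076 - 1421649 = -3032725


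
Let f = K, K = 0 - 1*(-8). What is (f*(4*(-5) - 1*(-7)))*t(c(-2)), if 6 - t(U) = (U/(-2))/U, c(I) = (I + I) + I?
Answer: -676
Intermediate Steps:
c(I) = 3*I (c(I) = 2*I + I = 3*I)
K = 8 (K = 0 + 8 = 8)
f = 8
t(U) = 13/2 (t(U) = 6 - U/(-2)/U = 6 - U*(-½)/U = 6 - (-U/2)/U = 6 - 1*(-½) = 6 + ½ = 13/2)
(f*(4*(-5) - 1*(-7)))*t(c(-2)) = (8*(4*(-5) - 1*(-7)))*(13/2) = (8*(-20 + 7))*(13/2) = (8*(-13))*(13/2) = -104*13/2 = -676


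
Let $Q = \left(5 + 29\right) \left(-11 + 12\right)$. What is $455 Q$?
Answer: $15470$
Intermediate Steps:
$Q = 34$ ($Q = 34 \cdot 1 = 34$)
$455 Q = 455 \cdot 34 = 15470$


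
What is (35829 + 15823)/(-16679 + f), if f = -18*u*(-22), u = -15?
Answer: -51652/22619 ≈ -2.2836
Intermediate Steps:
f = -5940 (f = -18*(-15)*(-22) = 270*(-22) = -5940)
(35829 + 15823)/(-16679 + f) = (35829 + 15823)/(-16679 - 5940) = 51652/(-22619) = 51652*(-1/22619) = -51652/22619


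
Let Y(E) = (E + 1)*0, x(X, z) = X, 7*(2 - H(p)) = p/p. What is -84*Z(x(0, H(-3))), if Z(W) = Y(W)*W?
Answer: 0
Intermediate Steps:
H(p) = 13/7 (H(p) = 2 - p/(7*p) = 2 - 1/7*1 = 2 - 1/7 = 13/7)
Y(E) = 0 (Y(E) = (1 + E)*0 = 0)
Z(W) = 0 (Z(W) = 0*W = 0)
-84*Z(x(0, H(-3))) = -84*0 = 0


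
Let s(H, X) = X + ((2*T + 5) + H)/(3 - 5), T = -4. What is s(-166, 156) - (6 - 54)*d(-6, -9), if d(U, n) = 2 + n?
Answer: -191/2 ≈ -95.500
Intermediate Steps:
s(H, X) = 3/2 + X - H/2 (s(H, X) = X + ((2*(-4) + 5) + H)/(3 - 5) = X + ((-8 + 5) + H)/(-2) = X + (-3 + H)*(-1/2) = X + (3/2 - H/2) = 3/2 + X - H/2)
s(-166, 156) - (6 - 54)*d(-6, -9) = (3/2 + 156 - 1/2*(-166)) - (6 - 54)*(2 - 9) = (3/2 + 156 + 83) - (-48)*(-7) = 481/2 - 1*336 = 481/2 - 336 = -191/2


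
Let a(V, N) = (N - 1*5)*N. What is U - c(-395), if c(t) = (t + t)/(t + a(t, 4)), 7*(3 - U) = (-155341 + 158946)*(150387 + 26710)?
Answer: -36390776638/399 ≈ -9.1205e+7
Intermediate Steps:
U = -91204952 (U = 3 - (-155341 + 158946)*(150387 + 26710)/7 = 3 - 515*177097 = 3 - 1/7*638434685 = 3 - 91204955 = -91204952)
a(V, N) = N*(-5 + N) (a(V, N) = (N - 5)*N = (-5 + N)*N = N*(-5 + N))
c(t) = 2*t/(-4 + t) (c(t) = (t + t)/(t + 4*(-5 + 4)) = (2*t)/(t + 4*(-1)) = (2*t)/(t - 4) = (2*t)/(-4 + t) = 2*t/(-4 + t))
U - c(-395) = -91204952 - 2*(-395)/(-4 - 395) = -91204952 - 2*(-395)/(-399) = -91204952 - 2*(-395)*(-1)/399 = -91204952 - 1*790/399 = -91204952 - 790/399 = -36390776638/399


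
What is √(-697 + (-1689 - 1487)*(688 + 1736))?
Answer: 7*I*√157129 ≈ 2774.8*I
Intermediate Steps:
√(-697 + (-1689 - 1487)*(688 + 1736)) = √(-697 - 3176*2424) = √(-697 - 7698624) = √(-7699321) = 7*I*√157129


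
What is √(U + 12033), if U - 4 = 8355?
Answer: 2*√5098 ≈ 142.80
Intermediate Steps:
U = 8359 (U = 4 + 8355 = 8359)
√(U + 12033) = √(8359 + 12033) = √20392 = 2*√5098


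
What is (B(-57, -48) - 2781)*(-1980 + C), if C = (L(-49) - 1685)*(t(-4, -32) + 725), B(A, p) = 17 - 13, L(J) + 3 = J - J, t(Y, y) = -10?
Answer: 3357115300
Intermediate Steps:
L(J) = -3 (L(J) = -3 + (J - J) = -3 + 0 = -3)
B(A, p) = 4
C = -1206920 (C = (-3 - 1685)*(-10 + 725) = -1688*715 = -1206920)
(B(-57, -48) - 2781)*(-1980 + C) = (4 - 2781)*(-1980 - 1206920) = -2777*(-1208900) = 3357115300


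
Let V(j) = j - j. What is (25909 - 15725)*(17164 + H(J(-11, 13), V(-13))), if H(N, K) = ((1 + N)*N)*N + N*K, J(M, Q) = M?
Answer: 162475536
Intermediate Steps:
V(j) = 0
H(N, K) = K*N + N²*(1 + N) (H(N, K) = (N*(1 + N))*N + K*N = N²*(1 + N) + K*N = K*N + N²*(1 + N))
(25909 - 15725)*(17164 + H(J(-11, 13), V(-13))) = (25909 - 15725)*(17164 - 11*(0 - 11 + (-11)²)) = 10184*(17164 - 11*(0 - 11 + 121)) = 10184*(17164 - 11*110) = 10184*(17164 - 1210) = 10184*15954 = 162475536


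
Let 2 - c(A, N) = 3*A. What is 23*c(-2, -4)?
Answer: 184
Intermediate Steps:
c(A, N) = 2 - 3*A
23*c(-2, -4) = 23*(2 - 3*(-2)) = 23*(2 + 6) = 23*8 = 184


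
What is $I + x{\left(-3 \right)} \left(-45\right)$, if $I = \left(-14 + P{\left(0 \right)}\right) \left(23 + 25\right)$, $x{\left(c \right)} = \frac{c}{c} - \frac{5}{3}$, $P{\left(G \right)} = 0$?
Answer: $-642$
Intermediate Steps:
$x{\left(c \right)} = - \frac{2}{3}$ ($x{\left(c \right)} = 1 - \frac{5}{3} = - \frac{2}{3}$)
$I = -672$ ($I = \left(-14 + 0\right) \left(23 + 25\right) = \left(-14\right) 48 = -672$)
$I + x{\left(-3 \right)} \left(-45\right) = -672 - -30 = -672 + 30 = -642$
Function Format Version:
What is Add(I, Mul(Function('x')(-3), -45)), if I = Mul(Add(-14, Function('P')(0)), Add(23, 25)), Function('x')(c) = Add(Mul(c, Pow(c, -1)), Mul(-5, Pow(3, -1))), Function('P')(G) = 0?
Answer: -642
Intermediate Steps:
Function('x')(c) = Rational(-2, 3) (Function('x')(c) = Add(1, Mul(-5, Rational(1, 3))) = Add(1, Rational(-5, 3)) = Rational(-2, 3))
I = -672 (I = Mul(Add(-14, 0), Add(23, 25)) = Mul(-14, 48) = -672)
Add(I, Mul(Function('x')(-3), -45)) = Add(-672, Mul(Rational(-2, 3), -45)) = Add(-672, 30) = -642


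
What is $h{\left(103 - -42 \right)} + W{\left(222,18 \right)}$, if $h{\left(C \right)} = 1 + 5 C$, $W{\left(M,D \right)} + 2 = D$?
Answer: $742$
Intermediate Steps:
$W{\left(M,D \right)} = -2 + D$
$h{\left(103 - -42 \right)} + W{\left(222,18 \right)} = \left(1 + 5 \left(103 - -42\right)\right) + \left(-2 + 18\right) = \left(1 + 5 \left(103 + 42\right)\right) + 16 = \left(1 + 5 \cdot 145\right) + 16 = \left(1 + 725\right) + 16 = 726 + 16 = 742$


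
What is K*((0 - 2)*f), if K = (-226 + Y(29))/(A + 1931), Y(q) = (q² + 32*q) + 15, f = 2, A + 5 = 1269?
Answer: -6232/3195 ≈ -1.9505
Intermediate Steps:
A = 1264 (A = -5 + 1269 = 1264)
Y(q) = 15 + q² + 32*q
K = 1558/3195 (K = (-226 + (15 + 29² + 32*29))/(1264 + 1931) = (-226 + (15 + 841 + 928))/3195 = (-226 + 1784)*(1/3195) = 1558*(1/3195) = 1558/3195 ≈ 0.48764)
K*((0 - 2)*f) = 1558*((0 - 2)*2)/3195 = 1558*(-2*2)/3195 = (1558/3195)*(-4) = -6232/3195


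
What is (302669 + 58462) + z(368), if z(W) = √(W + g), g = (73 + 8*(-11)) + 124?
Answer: 361131 + 3*√53 ≈ 3.6115e+5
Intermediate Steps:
g = 109 (g = (73 - 88) + 124 = -15 + 124 = 109)
z(W) = √(109 + W) (z(W) = √(W + 109) = √(109 + W))
(302669 + 58462) + z(368) = (302669 + 58462) + √(109 + 368) = 361131 + √477 = 361131 + 3*√53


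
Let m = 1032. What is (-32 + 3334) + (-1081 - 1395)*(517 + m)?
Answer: -3832022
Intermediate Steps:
(-32 + 3334) + (-1081 - 1395)*(517 + m) = (-32 + 3334) + (-1081 - 1395)*(517 + 1032) = 3302 - 2476*1549 = 3302 - 3835324 = -3832022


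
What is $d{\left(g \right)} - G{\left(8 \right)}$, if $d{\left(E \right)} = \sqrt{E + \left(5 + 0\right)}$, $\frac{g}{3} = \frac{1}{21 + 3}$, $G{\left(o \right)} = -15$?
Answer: $15 + \frac{\sqrt{82}}{4} \approx 17.264$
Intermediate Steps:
$g = \frac{1}{8}$ ($g = \frac{3}{21 + 3} = \frac{3}{24} = 3 \cdot \frac{1}{24} = \frac{1}{8} \approx 0.125$)
$d{\left(E \right)} = \sqrt{5 + E}$ ($d{\left(E \right)} = \sqrt{E + 5} = \sqrt{5 + E}$)
$d{\left(g \right)} - G{\left(8 \right)} = \sqrt{5 + \frac{1}{8}} - -15 = \sqrt{\frac{41}{8}} + 15 = \frac{\sqrt{82}}{4} + 15 = 15 + \frac{\sqrt{82}}{4}$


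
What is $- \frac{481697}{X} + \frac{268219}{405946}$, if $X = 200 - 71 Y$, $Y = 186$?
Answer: $\frac{49757856669}{1319933419} \approx 37.697$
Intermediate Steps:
$X = -13006$ ($X = 200 - 13206 = -13006$)
$- \frac{481697}{X} + \frac{268219}{405946} = - \frac{481697}{-13006} + \frac{268219}{405946} = \left(-481697\right) \left(- \frac{1}{13006}\right) + 268219 \cdot \frac{1}{405946} = \frac{481697}{13006} + \frac{268219}{405946} = \frac{49757856669}{1319933419}$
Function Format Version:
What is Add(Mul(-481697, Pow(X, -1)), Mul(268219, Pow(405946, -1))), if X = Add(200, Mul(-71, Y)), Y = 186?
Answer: Rational(49757856669, 1319933419) ≈ 37.697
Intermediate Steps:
X = -13006 (X = Add(200, Mul(-71, 186)) = Add(200, -13206) = -13006)
Add(Mul(-481697, Pow(X, -1)), Mul(268219, Pow(405946, -1))) = Add(Mul(-481697, Pow(-13006, -1)), Mul(268219, Pow(405946, -1))) = Add(Mul(-481697, Rational(-1, 13006)), Mul(268219, Rational(1, 405946))) = Add(Rational(481697, 13006), Rational(268219, 405946)) = Rational(49757856669, 1319933419)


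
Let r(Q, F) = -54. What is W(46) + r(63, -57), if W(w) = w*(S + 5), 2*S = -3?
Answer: 107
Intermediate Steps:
S = -3/2 (S = (½)*(-3) = -3/2 ≈ -1.5000)
W(w) = 7*w/2 (W(w) = w*(-3/2 + 5) = w*(7/2) = 7*w/2)
W(46) + r(63, -57) = (7/2)*46 - 54 = 161 - 54 = 107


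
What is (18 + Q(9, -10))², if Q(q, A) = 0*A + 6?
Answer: 576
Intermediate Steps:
Q(q, A) = 6 (Q(q, A) = 0 + 6 = 6)
(18 + Q(9, -10))² = (18 + 6)² = 24² = 576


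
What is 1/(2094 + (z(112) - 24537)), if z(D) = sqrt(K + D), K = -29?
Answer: -22443/503688166 - sqrt(83)/503688166 ≈ -4.4575e-5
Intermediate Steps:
z(D) = sqrt(-29 + D)
1/(2094 + (z(112) - 24537)) = 1/(2094 + (sqrt(-29 + 112) - 24537)) = 1/(2094 + (sqrt(83) - 24537)) = 1/(2094 + (-24537 + sqrt(83))) = 1/(-22443 + sqrt(83))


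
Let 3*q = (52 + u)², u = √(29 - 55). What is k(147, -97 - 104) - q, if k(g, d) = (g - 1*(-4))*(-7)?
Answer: -5849/3 - 104*I*√26/3 ≈ -1949.7 - 176.77*I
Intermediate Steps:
u = I*√26 (u = √(-26) = I*√26 ≈ 5.099*I)
q = (52 + I*√26)²/3 ≈ 892.67 + 176.77*I
k(g, d) = -28 - 7*g (k(g, d) = (g + 4)*(-7) = (4 + g)*(-7) = -28 - 7*g)
k(147, -97 - 104) - q = (-28 - 7*147) - (52 + I*√26)²/3 = (-28 - 1029) - (52 + I*√26)²/3 = -1057 - (52 + I*√26)²/3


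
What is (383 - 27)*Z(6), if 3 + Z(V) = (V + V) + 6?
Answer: 5340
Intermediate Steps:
Z(V) = 3 + 2*V (Z(V) = -3 + ((V + V) + 6) = -3 + (2*V + 6) = -3 + (6 + 2*V) = 3 + 2*V)
(383 - 27)*Z(6) = (383 - 27)*(3 + 2*6) = 356*(3 + 12) = 356*15 = 5340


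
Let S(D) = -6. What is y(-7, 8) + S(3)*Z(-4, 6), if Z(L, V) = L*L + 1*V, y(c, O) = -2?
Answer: -134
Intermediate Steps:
Z(L, V) = V + L**2 (Z(L, V) = L**2 + V = V + L**2)
y(-7, 8) + S(3)*Z(-4, 6) = -2 - 6*(6 + (-4)**2) = -2 - 6*(6 + 16) = -2 - 6*22 = -2 - 132 = -134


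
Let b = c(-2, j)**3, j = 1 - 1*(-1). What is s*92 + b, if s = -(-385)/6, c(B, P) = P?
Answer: 17734/3 ≈ 5911.3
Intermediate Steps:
j = 2 (j = 1 + 1 = 2)
s = 385/6 (s = -(-385)/6 = -77*(-5/6) = 385/6 ≈ 64.167)
b = 8 (b = 2**3 = 8)
s*92 + b = (385/6)*92 + 8 = 17710/3 + 8 = 17734/3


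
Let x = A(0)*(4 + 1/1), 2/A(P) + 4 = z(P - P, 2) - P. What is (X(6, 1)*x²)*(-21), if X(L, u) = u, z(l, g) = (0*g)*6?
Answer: -525/4 ≈ -131.25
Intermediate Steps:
z(l, g) = 0 (z(l, g) = 0*6 = 0)
A(P) = 2/(-4 - P) (A(P) = 2/(-4 + (0 - P)) = 2/(-4 - P))
x = -5/2 (x = (-2/(4 + 0))*(4 + 1/1) = (-2/4)*(4 + 1) = -2*¼*5 = -½*5 = -5/2 ≈ -2.5000)
(X(6, 1)*x²)*(-21) = (1*(-5/2)²)*(-21) = (1*(25/4))*(-21) = (25/4)*(-21) = -525/4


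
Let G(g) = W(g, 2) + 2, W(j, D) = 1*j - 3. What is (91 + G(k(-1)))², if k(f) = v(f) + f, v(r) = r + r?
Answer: 7569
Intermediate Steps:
v(r) = 2*r
W(j, D) = -3 + j (W(j, D) = j - 3 = -3 + j)
k(f) = 3*f (k(f) = 2*f + f = 3*f)
G(g) = -1 + g (G(g) = (-3 + g) + 2 = -1 + g)
(91 + G(k(-1)))² = (91 + (-1 + 3*(-1)))² = (91 + (-1 - 3))² = (91 - 4)² = 87² = 7569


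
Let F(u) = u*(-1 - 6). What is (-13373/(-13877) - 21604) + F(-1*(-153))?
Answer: -314647602/13877 ≈ -22674.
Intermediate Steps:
F(u) = -7*u (F(u) = u*(-7) = -7*u)
(-13373/(-13877) - 21604) + F(-1*(-153)) = (-13373/(-13877) - 21604) - (-7)*(-153) = (-13373*(-1/13877) - 21604) - 7*153 = (13373/13877 - 21604) - 1071 = -299785335/13877 - 1071 = -314647602/13877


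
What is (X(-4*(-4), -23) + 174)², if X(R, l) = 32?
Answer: 42436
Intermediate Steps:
(X(-4*(-4), -23) + 174)² = (32 + 174)² = 206² = 42436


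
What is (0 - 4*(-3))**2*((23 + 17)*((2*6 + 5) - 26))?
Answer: -51840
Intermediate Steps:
(0 - 4*(-3))**2*((23 + 17)*((2*6 + 5) - 26)) = (0 + 12)**2*(40*((12 + 5) - 26)) = 12**2*(40*(17 - 26)) = 144*(40*(-9)) = 144*(-360) = -51840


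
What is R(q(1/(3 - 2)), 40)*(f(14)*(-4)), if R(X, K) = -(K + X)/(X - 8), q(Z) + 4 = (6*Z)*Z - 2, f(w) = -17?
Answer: 340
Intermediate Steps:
q(Z) = -6 + 6*Z**2 (q(Z) = -4 + ((6*Z)*Z - 2) = -4 + (6*Z**2 - 2) = -4 + (-2 + 6*Z**2) = -6 + 6*Z**2)
R(X, K) = -(K + X)/(-8 + X)
R(q(1/(3 - 2)), 40)*(f(14)*(-4)) = ((-1*40 - (-6 + 6*(1/(3 - 2))**2))/(-8 + (-6 + 6*(1/(3 - 2))**2)))*(-17*(-4)) = ((-40 - (-6 + 6*(1/1)**2))/(-8 + (-6 + 6*(1/1)**2)))*68 = ((-40 - (-6 + 6*1**2))/(-8 + (-6 + 6*1**2)))*68 = ((-40 - (-6 + 6*1))/(-8 + (-6 + 6*1)))*68 = ((-40 - (-6 + 6))/(-8 + (-6 + 6)))*68 = ((-40 - 1*0)/(-8 + 0))*68 = ((-40 + 0)/(-8))*68 = -1/8*(-40)*68 = 5*68 = 340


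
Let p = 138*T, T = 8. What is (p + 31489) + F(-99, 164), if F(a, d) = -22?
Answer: 32571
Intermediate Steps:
p = 1104 (p = 138*8 = 1104)
(p + 31489) + F(-99, 164) = (1104 + 31489) - 22 = 32593 - 22 = 32571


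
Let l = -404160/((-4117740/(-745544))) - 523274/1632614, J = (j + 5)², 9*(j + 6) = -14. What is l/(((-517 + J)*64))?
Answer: 332059415957280441/148250331465142016 ≈ 2.2399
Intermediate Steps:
j = -68/9 (j = -6 + (⅑)*(-14) = -6 - 14/9 = -68/9 ≈ -7.5556)
J = 529/81 (J = (-68/9 + 5)² = (-23/9)² = 529/81 ≈ 6.5309)
l = -4099498962435561/56022333103 (l = -404160/((-4117740*(-1/745544))) - 523274*1/1632614 = -404160/1029435/186386 - 261637/816307 = -404160*186386/1029435 - 261637/816307 = -5021984384/68629 - 261637/816307 = -4099498962435561/56022333103 ≈ -73176.)
l/(((-517 + J)*64)) = -4099498962435561*1/(64*(-517 + 529/81))/56022333103 = -4099498962435561/(56022333103*((-41348/81*64))) = -4099498962435561/(56022333103*(-2646272/81)) = -4099498962435561/56022333103*(-81/2646272) = 332059415957280441/148250331465142016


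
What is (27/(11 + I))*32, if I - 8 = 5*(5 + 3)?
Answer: 864/59 ≈ 14.644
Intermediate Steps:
I = 48 (I = 8 + 5*(5 + 3) = 8 + 5*8 = 8 + 40 = 48)
(27/(11 + I))*32 = (27/(11 + 48))*32 = (27/59)*32 = 864/59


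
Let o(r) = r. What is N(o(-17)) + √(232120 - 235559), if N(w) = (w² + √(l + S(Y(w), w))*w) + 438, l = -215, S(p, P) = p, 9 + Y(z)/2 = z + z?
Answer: 727 + I*√3439 - 17*I*√301 ≈ 727.0 - 236.3*I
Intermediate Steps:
Y(z) = -18 + 4*z (Y(z) = -18 + 2*(z + z) = -18 + 2*(2*z) = -18 + 4*z)
N(w) = 438 + w² + w*√(-233 + 4*w) (N(w) = (w² + √(-215 + (-18 + 4*w))*w) + 438 = (w² + √(-233 + 4*w)*w) + 438 = (w² + w*√(-233 + 4*w)) + 438 = 438 + w² + w*√(-233 + 4*w))
N(o(-17)) + √(232120 - 235559) = (438 + (-17)² - 17*√(-233 + 4*(-17))) + √(232120 - 235559) = (438 + 289 - 17*√(-233 - 68)) + √(-3439) = (438 + 289 - 17*I*√301) + I*√3439 = (727 - 17*I*√301) + I*√3439 = 727 + I*√3439 - 17*I*√301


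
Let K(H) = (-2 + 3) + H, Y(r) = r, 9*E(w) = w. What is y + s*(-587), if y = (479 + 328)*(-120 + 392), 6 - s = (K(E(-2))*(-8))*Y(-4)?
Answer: 2075326/9 ≈ 2.3059e+5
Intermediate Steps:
E(w) = w/9
K(H) = 1 + H
s = -170/9 (s = 6 - (1 + (1/9)*(-2))*(-8)*(-4) = 6 - (1 - 2/9)*(-8)*(-4) = 6 - (7/9)*(-8)*(-4) = 6 - (-56)*(-4)/9 = 6 - 1*224/9 = 6 - 224/9 = -170/9 ≈ -18.889)
y = 219504 (y = 807*272 = 219504)
y + s*(-587) = 219504 - 170/9*(-587) = 219504 + 99790/9 = 2075326/9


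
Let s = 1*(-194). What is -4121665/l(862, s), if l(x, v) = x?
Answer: -4121665/862 ≈ -4781.5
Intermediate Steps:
s = -194
-4121665/l(862, s) = -4121665/862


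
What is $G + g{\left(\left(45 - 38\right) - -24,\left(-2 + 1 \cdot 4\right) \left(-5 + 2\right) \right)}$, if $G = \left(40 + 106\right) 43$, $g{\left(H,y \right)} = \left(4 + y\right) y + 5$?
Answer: $6295$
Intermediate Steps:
$g{\left(H,y \right)} = 5 + y \left(4 + y\right)$ ($g{\left(H,y \right)} = y \left(4 + y\right) + 5 = 5 + y \left(4 + y\right)$)
$G = 6278$ ($G = 146 \cdot 43 = 6278$)
$G + g{\left(\left(45 - 38\right) - -24,\left(-2 + 1 \cdot 4\right) \left(-5 + 2\right) \right)} = 6278 + \left(5 + \left(\left(-2 + 1 \cdot 4\right) \left(-5 + 2\right)\right)^{2} + 4 \left(-2 + 1 \cdot 4\right) \left(-5 + 2\right)\right) = 6278 + \left(5 + \left(\left(-2 + 4\right) \left(-3\right)\right)^{2} + 4 \left(-2 + 4\right) \left(-3\right)\right) = 6278 + \left(5 + \left(2 \left(-3\right)\right)^{2} + 4 \cdot 2 \left(-3\right)\right) = 6278 + \left(5 + \left(-6\right)^{2} + 4 \left(-6\right)\right) = 6278 + \left(5 + 36 - 24\right) = 6278 + 17 = 6295$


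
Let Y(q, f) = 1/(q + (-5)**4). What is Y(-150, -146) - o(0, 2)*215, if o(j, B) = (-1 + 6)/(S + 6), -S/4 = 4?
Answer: 102127/950 ≈ 107.50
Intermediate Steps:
S = -16 (S = -4*4 = -16)
Y(q, f) = 1/(625 + q) (Y(q, f) = 1/(q + 625) = 1/(625 + q))
o(j, B) = -1/2 (o(j, B) = (-1 + 6)/(-16 + 6) = 5/(-10) = 5*(-1/10) = -1/2)
Y(-150, -146) - o(0, 2)*215 = 1/(625 - 150) - (-1)*215/2 = 1/475 - 1*(-215/2) = 1/475 + 215/2 = 102127/950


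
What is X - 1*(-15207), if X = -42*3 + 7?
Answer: 15088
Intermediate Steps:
X = -119 (X = -126 + 7 = -119)
X - 1*(-15207) = -119 - 1*(-15207) = -119 + 15207 = 15088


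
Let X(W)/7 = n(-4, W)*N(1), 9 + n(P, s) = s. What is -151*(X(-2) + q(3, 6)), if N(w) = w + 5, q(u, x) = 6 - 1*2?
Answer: 69158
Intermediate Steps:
q(u, x) = 4 (q(u, x) = 6 - 2 = 4)
n(P, s) = -9 + s
N(w) = 5 + w
X(W) = -378 + 42*W (X(W) = 7*((-9 + W)*(5 + 1)) = 7*((-9 + W)*6) = 7*(-54 + 6*W) = -378 + 42*W)
-151*(X(-2) + q(3, 6)) = -151*((-378 + 42*(-2)) + 4) = -151*((-378 - 84) + 4) = -151*(-462 + 4) = -151*(-458) = 69158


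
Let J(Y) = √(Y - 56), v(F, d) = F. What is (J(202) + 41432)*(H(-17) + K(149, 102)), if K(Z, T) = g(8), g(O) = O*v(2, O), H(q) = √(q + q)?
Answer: (16 + I*√34)*(41432 + √146) ≈ 6.6311e+5 + 2.4166e+5*I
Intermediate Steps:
H(q) = √2*√q (H(q) = √(2*q) = √2*√q)
g(O) = 2*O (g(O) = O*2 = 2*O)
J(Y) = √(-56 + Y)
K(Z, T) = 16 (K(Z, T) = 2*8 = 16)
(J(202) + 41432)*(H(-17) + K(149, 102)) = (√(-56 + 202) + 41432)*(√2*√(-17) + 16) = (√146 + 41432)*(√2*(I*√17) + 16) = (41432 + √146)*(I*√34 + 16) = (41432 + √146)*(16 + I*√34) = (16 + I*√34)*(41432 + √146)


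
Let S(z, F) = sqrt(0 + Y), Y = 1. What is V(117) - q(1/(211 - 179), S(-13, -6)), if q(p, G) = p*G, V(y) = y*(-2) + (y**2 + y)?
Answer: 434303/32 ≈ 13572.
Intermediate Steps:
S(z, F) = 1 (S(z, F) = sqrt(0 + 1) = sqrt(1) = 1)
V(y) = y**2 - y (V(y) = -2*y + (y + y**2) = y**2 - y)
q(p, G) = G*p
V(117) - q(1/(211 - 179), S(-13, -6)) = 117*(-1 + 117) - 1/(211 - 179) = 117*116 - 1/32 = 13572 - 1/32 = 434303/32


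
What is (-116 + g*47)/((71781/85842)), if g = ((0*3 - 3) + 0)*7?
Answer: -31561242/23927 ≈ -1319.1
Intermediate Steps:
g = -21 (g = ((0 - 3) + 0)*7 = (-3 + 0)*7 = -3*7 = -21)
(-116 + g*47)/((71781/85842)) = (-116 - 21*47)/((71781/85842)) = (-116 - 987)/((71781*(1/85842))) = -1103/23927/28614 = -1103*28614/23927 = -31561242/23927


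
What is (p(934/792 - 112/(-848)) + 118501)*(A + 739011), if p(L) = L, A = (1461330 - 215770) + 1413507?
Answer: 4225724940122929/10494 ≈ 4.0268e+11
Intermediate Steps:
A = 2659067 (A = 1245560 + 1413507 = 2659067)
(p(934/792 - 112/(-848)) + 118501)*(A + 739011) = ((934/792 - 112/(-848)) + 118501)*(2659067 + 739011) = ((934*(1/792) - 112*(-1/848)) + 118501)*3398078 = ((467/396 + 7/53) + 118501)*3398078 = (27523/20988 + 118501)*3398078 = (2487126511/20988)*3398078 = 4225724940122929/10494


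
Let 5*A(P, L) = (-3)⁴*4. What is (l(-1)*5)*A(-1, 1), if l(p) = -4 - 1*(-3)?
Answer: -324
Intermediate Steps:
A(P, L) = 324/5 (A(P, L) = ((-3)⁴*4)/5 = (81*4)/5 = (⅕)*324 = 324/5)
l(p) = -1 (l(p) = -4 + 3 = -1)
(l(-1)*5)*A(-1, 1) = -1*5*(324/5) = -5*324/5 = -324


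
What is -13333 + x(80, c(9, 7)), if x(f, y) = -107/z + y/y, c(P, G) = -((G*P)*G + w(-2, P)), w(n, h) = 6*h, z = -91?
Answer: -1213105/91 ≈ -13331.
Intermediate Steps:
c(P, G) = -6*P - P*G**2 (c(P, G) = -((G*P)*G + 6*P) = -(P*G**2 + 6*P) = -(6*P + P*G**2) = -6*P - P*G**2)
x(f, y) = 198/91 (x(f, y) = -107/(-91) + y/y = -107*(-1/91) + 1 = 107/91 + 1 = 198/91)
-13333 + x(80, c(9, 7)) = -13333 + 198/91 = -1213105/91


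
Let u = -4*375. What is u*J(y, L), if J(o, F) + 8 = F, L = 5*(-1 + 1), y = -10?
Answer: 12000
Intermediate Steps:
L = 0 (L = 5*0 = 0)
u = -1500
J(o, F) = -8 + F
u*J(y, L) = -1500*(-8 + 0) = -1500*(-8) = 12000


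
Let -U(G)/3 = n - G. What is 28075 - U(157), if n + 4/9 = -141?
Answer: 81539/3 ≈ 27180.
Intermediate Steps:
n = -1273/9 (n = -4/9 - 141 = -1273/9 ≈ -141.44)
U(G) = 1273/3 + 3*G (U(G) = -3*(-1273/9 - G) = 1273/3 + 3*G)
28075 - U(157) = 28075 - (1273/3 + 3*157) = 28075 - (1273/3 + 471) = 28075 - 1*2686/3 = 28075 - 2686/3 = 81539/3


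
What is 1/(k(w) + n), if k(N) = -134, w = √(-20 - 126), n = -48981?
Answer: -1/49115 ≈ -2.0360e-5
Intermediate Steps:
w = I*√146 (w = √(-146) = I*√146 ≈ 12.083*I)
1/(k(w) + n) = 1/(-134 - 48981) = 1/(-49115) = -1/49115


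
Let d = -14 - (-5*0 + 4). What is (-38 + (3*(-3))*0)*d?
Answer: 684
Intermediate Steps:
d = -18 (d = -14 - (0 + 4) = -14 - 1*4 = -14 - 4 = -18)
(-38 + (3*(-3))*0)*d = (-38 + (3*(-3))*0)*(-18) = (-38 - 9*0)*(-18) = (-38 + 0)*(-18) = -38*(-18) = 684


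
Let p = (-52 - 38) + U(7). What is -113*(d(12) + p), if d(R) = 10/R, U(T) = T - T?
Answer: 60455/6 ≈ 10076.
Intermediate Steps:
U(T) = 0
p = -90 (p = (-52 - 38) + 0 = -90 + 0 = -90)
-113*(d(12) + p) = -113*(10/12 - 90) = -113*(10*(1/12) - 90) = -113*(⅚ - 90) = -113*(-535/6) = 60455/6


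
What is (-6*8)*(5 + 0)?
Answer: -240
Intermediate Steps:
(-6*8)*(5 + 0) = -48*5 = -240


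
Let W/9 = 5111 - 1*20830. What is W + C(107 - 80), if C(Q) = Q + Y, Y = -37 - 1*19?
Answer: -141500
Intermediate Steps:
Y = -56 (Y = -37 - 19 = -56)
C(Q) = -56 + Q (C(Q) = Q - 56 = -56 + Q)
W = -141471 (W = 9*(5111 - 1*20830) = 9*(5111 - 20830) = 9*(-15719) = -141471)
W + C(107 - 80) = -141471 + (-56 + (107 - 80)) = -141471 + (-56 + 27) = -141471 - 29 = -141500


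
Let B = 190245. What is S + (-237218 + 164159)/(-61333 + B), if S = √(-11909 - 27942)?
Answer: -10437/18416 + I*√39851 ≈ -0.56674 + 199.63*I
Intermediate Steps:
S = I*√39851 (S = √(-39851) = I*√39851 ≈ 199.63*I)
S + (-237218 + 164159)/(-61333 + B) = I*√39851 + (-237218 + 164159)/(-61333 + 190245) = I*√39851 - 73059/128912 = I*√39851 - 73059*1/128912 = I*√39851 - 10437/18416 = -10437/18416 + I*√39851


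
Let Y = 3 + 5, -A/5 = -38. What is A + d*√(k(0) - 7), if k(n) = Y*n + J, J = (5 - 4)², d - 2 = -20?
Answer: 190 - 18*I*√6 ≈ 190.0 - 44.091*I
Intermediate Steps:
A = 190 (A = -5*(-38) = 190)
d = -18 (d = 2 - 20 = -18)
J = 1 (J = 1² = 1)
Y = 8
k(n) = 1 + 8*n (k(n) = 8*n + 1 = 1 + 8*n)
A + d*√(k(0) - 7) = 190 - 18*√((1 + 8*0) - 7) = 190 - 18*√((1 + 0) - 7) = 190 - 18*√(1 - 7) = 190 - 18*I*√6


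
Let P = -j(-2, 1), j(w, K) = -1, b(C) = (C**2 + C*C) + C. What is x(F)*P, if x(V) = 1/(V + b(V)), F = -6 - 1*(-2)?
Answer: 1/24 ≈ 0.041667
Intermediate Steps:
F = -4 (F = -6 + 2 = -4)
b(C) = C + 2*C**2 (b(C) = (C**2 + C**2) + C = 2*C**2 + C = C + 2*C**2)
x(V) = 1/(V + V*(1 + 2*V))
P = 1 (P = -1*(-1) = 1)
x(F)*P = ((1/2)/(-4*(1 - 4)))*1 = ((1/2)*(-1/4)/(-3))*1 = ((1/2)*(-1/4)*(-1/3))*1 = (1/24)*1 = 1/24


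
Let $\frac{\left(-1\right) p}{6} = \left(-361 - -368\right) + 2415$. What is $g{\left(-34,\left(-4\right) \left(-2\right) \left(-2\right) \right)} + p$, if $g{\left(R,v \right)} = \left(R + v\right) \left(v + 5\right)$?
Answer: $-13982$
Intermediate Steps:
$g{\left(R,v \right)} = \left(5 + v\right) \left(R + v\right)$ ($g{\left(R,v \right)} = \left(R + v\right) \left(5 + v\right) = \left(5 + v\right) \left(R + v\right)$)
$p = -14532$ ($p = - 6 \left(\left(-361 - -368\right) + 2415\right) = - 6 \left(\left(-361 + 368\right) + 2415\right) = - 6 \left(7 + 2415\right) = \left(-6\right) 2422 = -14532$)
$g{\left(-34,\left(-4\right) \left(-2\right) \left(-2\right) \right)} + p = \left(\left(\left(-4\right) \left(-2\right) \left(-2\right)\right)^{2} + 5 \left(-34\right) + 5 \left(-4\right) \left(-2\right) \left(-2\right) - 34 \left(-4\right) \left(-2\right) \left(-2\right)\right) - 14532 = \left(\left(8 \left(-2\right)\right)^{2} - 170 + 5 \cdot 8 \left(-2\right) - 34 \cdot 8 \left(-2\right)\right) - 14532 = \left(\left(-16\right)^{2} - 170 + 5 \left(-16\right) - -544\right) - 14532 = \left(256 - 170 - 80 + 544\right) - 14532 = 550 - 14532 = -13982$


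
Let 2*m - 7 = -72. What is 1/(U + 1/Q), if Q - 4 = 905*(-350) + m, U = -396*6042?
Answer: -633557/1515868752026 ≈ -4.1795e-7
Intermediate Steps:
m = -65/2 (m = 7/2 + (½)*(-72) = 7/2 - 36 = -65/2 ≈ -32.500)
U = -2392632
Q = -633557/2 (Q = 4 + (905*(-350) - 65/2) = 4 + (-316750 - 65/2) = 4 - 633565/2 = -633557/2 ≈ -3.1678e+5)
1/(U + 1/Q) = 1/(-2392632 + 1/(-633557/2)) = 1/(-2392632 - 2/633557) = 1/(-1515868752026/633557) = -633557/1515868752026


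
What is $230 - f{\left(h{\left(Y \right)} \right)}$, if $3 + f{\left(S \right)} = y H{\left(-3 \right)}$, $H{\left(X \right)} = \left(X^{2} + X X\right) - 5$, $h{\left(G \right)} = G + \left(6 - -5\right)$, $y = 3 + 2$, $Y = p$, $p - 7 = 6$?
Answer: $168$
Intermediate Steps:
$p = 13$ ($p = 7 + 6 = 13$)
$Y = 13$
$y = 5$
$h{\left(G \right)} = 11 + G$ ($h{\left(G \right)} = G + \left(6 + 5\right) = G + 11 = 11 + G$)
$H{\left(X \right)} = -5 + 2 X^{2}$ ($H{\left(X \right)} = \left(X^{2} + X^{2}\right) - 5 = 2 X^{2} - 5 = -5 + 2 X^{2}$)
$f{\left(S \right)} = 62$ ($f{\left(S \right)} = -3 + 5 \left(-5 + 2 \left(-3\right)^{2}\right) = -3 + 5 \left(-5 + 2 \cdot 9\right) = -3 + 5 \left(-5 + 18\right) = -3 + 5 \cdot 13 = -3 + 65 = 62$)
$230 - f{\left(h{\left(Y \right)} \right)} = 230 - 62 = 168$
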